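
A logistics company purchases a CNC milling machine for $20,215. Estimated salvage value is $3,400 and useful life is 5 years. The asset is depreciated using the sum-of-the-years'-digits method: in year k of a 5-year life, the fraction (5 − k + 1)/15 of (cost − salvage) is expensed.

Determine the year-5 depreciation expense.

Depreciable base = $20,215 − $3,400 = $16,815.
Sum of the years' digits = 5+4+3+2+1 = 15.
Year 1: $16,815 × 5/15 = $5,605. Book value $14,610.
Year 2: $16,815 × 4/15 = $4,484. Book value $10,126.
Year 3: $16,815 × 3/15 = $3,363. Book value $6,763.
Year 4: $16,815 × 2/15 = $2,242. Book value $4,521.
Year 5: $16,815 × 1/15 = $1,121. Book value $3,400.

$1,121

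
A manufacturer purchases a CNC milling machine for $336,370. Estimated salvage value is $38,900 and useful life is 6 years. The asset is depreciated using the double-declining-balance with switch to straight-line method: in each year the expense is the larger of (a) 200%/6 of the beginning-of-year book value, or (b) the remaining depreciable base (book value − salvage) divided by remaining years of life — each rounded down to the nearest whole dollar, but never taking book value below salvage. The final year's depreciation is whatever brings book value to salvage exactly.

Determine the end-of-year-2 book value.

Depreciable base = $336,370 − $38,900 = $297,470.
Year 1: DB = ⌊$336,370 × 200%/6⌋ = $112,123; SL = ⌊$297,470/6⌋ = $49,578 → take DB $112,123. Book value $224,247.
Year 2: DB = ⌊$224,247 × 200%/6⌋ = $74,749; SL = ⌊$185,347/5⌋ = $37,069 → take DB $74,749. Book value $149,498.

$149,498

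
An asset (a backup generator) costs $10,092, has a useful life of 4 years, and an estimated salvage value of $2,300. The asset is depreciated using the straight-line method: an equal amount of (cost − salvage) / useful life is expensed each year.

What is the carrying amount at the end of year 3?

$4,248

Depreciable base = $10,092 − $2,300 = $7,792.
Annual expense = $7,792 / 4 = $1,948.
End of year 1: book value $8,144.
End of year 2: book value $6,196.
End of year 3: book value $4,248.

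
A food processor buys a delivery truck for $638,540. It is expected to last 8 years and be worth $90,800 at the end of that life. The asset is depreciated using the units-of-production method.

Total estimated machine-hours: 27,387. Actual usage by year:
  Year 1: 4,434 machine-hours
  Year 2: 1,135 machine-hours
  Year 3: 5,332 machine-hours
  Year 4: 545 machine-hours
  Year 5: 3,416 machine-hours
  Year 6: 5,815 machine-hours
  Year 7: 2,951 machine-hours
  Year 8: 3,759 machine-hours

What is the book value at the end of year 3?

$420,520

Depreciable base = $638,540 − $90,800 = $547,740.
Rate = $547,740 / 27,387 machine-hours = $20 per machine-hour.
Year 1: 4,434 × $20 = $88,680. Book value $549,860.
Year 2: 1,135 × $20 = $22,700. Book value $527,160.
Year 3: 5,332 × $20 = $106,640. Book value $420,520.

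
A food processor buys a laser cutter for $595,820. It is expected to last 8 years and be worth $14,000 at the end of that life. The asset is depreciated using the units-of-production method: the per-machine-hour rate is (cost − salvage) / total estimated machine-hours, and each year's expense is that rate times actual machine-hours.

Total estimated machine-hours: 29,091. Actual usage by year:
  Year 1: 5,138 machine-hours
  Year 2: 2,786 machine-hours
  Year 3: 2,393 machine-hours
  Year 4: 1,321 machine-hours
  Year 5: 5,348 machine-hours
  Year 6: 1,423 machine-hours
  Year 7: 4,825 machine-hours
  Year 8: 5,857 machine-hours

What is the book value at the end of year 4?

$363,060

Depreciable base = $595,820 − $14,000 = $581,820.
Rate = $581,820 / 29,091 machine-hours = $20 per machine-hour.
Year 1: 5,138 × $20 = $102,760. Book value $493,060.
Year 2: 2,786 × $20 = $55,720. Book value $437,340.
Year 3: 2,393 × $20 = $47,860. Book value $389,480.
Year 4: 1,321 × $20 = $26,420. Book value $363,060.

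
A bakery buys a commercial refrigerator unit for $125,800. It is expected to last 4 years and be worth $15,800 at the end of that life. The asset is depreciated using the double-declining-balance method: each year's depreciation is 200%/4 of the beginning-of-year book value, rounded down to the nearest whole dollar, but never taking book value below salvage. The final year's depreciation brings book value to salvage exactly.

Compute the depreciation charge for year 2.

Depreciable base = $125,800 − $15,800 = $110,000.
Year 1: ⌊$125,800 × 200%/4⌋ = $62,900. Book value $62,900.
Year 2: ⌊$62,900 × 200%/4⌋ = $31,450. Book value $31,450.

$31,450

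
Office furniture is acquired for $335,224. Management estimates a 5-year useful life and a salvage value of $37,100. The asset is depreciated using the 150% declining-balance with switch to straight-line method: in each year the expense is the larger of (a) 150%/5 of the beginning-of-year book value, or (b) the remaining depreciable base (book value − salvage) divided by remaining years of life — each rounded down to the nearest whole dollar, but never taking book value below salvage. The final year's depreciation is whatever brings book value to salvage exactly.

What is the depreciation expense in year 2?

$70,397

Depreciable base = $335,224 − $37,100 = $298,124.
Year 1: DB = ⌊$335,224 × 150%/5⌋ = $100,567; SL = ⌊$298,124/5⌋ = $59,624 → take DB $100,567. Book value $234,657.
Year 2: DB = ⌊$234,657 × 150%/5⌋ = $70,397; SL = ⌊$197,557/4⌋ = $49,389 → take DB $70,397. Book value $164,260.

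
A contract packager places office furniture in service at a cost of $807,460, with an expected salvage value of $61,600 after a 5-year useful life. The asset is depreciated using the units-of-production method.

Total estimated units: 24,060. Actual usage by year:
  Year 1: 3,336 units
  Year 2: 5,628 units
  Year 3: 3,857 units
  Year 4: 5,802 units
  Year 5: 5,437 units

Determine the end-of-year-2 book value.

Depreciable base = $807,460 − $61,600 = $745,860.
Rate = $745,860 / 24,060 units = $31 per unit.
Year 1: 3,336 × $31 = $103,416. Book value $704,044.
Year 2: 5,628 × $31 = $174,468. Book value $529,576.

$529,576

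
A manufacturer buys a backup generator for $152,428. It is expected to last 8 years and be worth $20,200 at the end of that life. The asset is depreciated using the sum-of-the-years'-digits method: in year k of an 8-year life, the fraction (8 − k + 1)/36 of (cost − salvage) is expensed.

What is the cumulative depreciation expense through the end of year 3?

Depreciable base = $152,428 − $20,200 = $132,228.
Sum of the years' digits = 8+7+6+5+4+3+2+1 = 36.
Year 1: $132,228 × 8/36 = $29,384. Book value $123,044.
Year 2: $132,228 × 7/36 = $25,711. Book value $97,333.
Year 3: $132,228 × 6/36 = $22,038. Book value $75,295.
Accumulated through year 3 = $152,428 − $75,295 = $77,133.

$77,133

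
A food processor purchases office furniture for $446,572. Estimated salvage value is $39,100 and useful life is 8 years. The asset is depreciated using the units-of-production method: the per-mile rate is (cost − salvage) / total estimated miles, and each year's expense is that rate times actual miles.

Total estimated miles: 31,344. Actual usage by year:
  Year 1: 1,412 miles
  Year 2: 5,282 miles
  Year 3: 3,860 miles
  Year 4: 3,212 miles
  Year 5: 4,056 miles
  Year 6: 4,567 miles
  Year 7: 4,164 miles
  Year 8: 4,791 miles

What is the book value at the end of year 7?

Depreciable base = $446,572 − $39,100 = $407,472.
Rate = $407,472 / 31,344 miles = $13 per mile.
Year 1: 1,412 × $13 = $18,356. Book value $428,216.
Year 2: 5,282 × $13 = $68,666. Book value $359,550.
Year 3: 3,860 × $13 = $50,180. Book value $309,370.
Year 4: 3,212 × $13 = $41,756. Book value $267,614.
Year 5: 4,056 × $13 = $52,728. Book value $214,886.
Year 6: 4,567 × $13 = $59,371. Book value $155,515.
Year 7: 4,164 × $13 = $54,132. Book value $101,383.

$101,383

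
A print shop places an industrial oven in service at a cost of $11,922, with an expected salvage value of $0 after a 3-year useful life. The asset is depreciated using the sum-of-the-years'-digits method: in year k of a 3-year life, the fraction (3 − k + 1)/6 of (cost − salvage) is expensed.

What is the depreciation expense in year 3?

$1,987

Depreciable base = $11,922 − $0 = $11,922.
Sum of the years' digits = 3+2+1 = 6.
Year 1: $11,922 × 3/6 = $5,961. Book value $5,961.
Year 2: $11,922 × 2/6 = $3,974. Book value $1,987.
Year 3: $11,922 × 1/6 = $1,987. Book value $0.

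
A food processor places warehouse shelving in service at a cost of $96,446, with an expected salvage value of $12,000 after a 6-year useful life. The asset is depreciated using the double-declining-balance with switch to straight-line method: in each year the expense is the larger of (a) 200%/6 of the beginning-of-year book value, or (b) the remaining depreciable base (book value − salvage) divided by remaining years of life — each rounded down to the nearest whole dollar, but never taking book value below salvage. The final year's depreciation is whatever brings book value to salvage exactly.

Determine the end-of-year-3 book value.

Depreciable base = $96,446 − $12,000 = $84,446.
Year 1: DB = ⌊$96,446 × 200%/6⌋ = $32,148; SL = ⌊$84,446/6⌋ = $14,074 → take DB $32,148. Book value $64,298.
Year 2: DB = ⌊$64,298 × 200%/6⌋ = $21,432; SL = ⌊$52,298/5⌋ = $10,459 → take DB $21,432. Book value $42,866.
Year 3: DB = ⌊$42,866 × 200%/6⌋ = $14,288; SL = ⌊$30,866/4⌋ = $7,716 → take DB $14,288. Book value $28,578.

$28,578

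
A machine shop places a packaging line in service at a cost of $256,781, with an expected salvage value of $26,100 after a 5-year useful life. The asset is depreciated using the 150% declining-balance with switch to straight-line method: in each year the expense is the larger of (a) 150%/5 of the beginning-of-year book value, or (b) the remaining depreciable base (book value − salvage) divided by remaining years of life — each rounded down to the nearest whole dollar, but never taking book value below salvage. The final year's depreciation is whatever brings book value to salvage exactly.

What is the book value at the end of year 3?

Depreciable base = $256,781 − $26,100 = $230,681.
Year 1: DB = ⌊$256,781 × 150%/5⌋ = $77,034; SL = ⌊$230,681/5⌋ = $46,136 → take DB $77,034. Book value $179,747.
Year 2: DB = ⌊$179,747 × 150%/5⌋ = $53,924; SL = ⌊$153,647/4⌋ = $38,411 → take DB $53,924. Book value $125,823.
Year 3: DB = ⌊$125,823 × 150%/5⌋ = $37,746; SL = ⌊$99,723/3⌋ = $33,241 → take DB $37,746. Book value $88,077.

$88,077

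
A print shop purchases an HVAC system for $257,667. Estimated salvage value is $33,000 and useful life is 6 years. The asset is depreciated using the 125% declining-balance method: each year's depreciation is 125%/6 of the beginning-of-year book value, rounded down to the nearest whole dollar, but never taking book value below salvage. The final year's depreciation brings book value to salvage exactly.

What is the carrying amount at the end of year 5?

$80,127

Depreciable base = $257,667 − $33,000 = $224,667.
Year 1: ⌊$257,667 × 125%/6⌋ = $53,680. Book value $203,987.
Year 2: ⌊$203,987 × 125%/6⌋ = $42,497. Book value $161,490.
Year 3: ⌊$161,490 × 125%/6⌋ = $33,643. Book value $127,847.
Year 4: ⌊$127,847 × 125%/6⌋ = $26,634. Book value $101,213.
Year 5: ⌊$101,213 × 125%/6⌋ = $21,086. Book value $80,127.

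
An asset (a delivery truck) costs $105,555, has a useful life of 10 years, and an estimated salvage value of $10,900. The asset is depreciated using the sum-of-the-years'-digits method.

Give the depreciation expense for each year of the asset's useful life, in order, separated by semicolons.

$17,210; $15,489; $13,768; $12,047; $10,326; $8,605; $6,884; $5,163; $3,442; $1,721

Depreciable base = $105,555 − $10,900 = $94,655.
Sum of the years' digits = 10+9+8+7+6+5+4+3+2+1 = 55.
Year 1: $94,655 × 10/55 = $17,210. Book value $88,345.
Year 2: $94,655 × 9/55 = $15,489. Book value $72,856.
Year 3: $94,655 × 8/55 = $13,768. Book value $59,088.
Year 4: $94,655 × 7/55 = $12,047. Book value $47,041.
Year 5: $94,655 × 6/55 = $10,326. Book value $36,715.
Year 6: $94,655 × 5/55 = $8,605. Book value $28,110.
Year 7: $94,655 × 4/55 = $6,884. Book value $21,226.
Year 8: $94,655 × 3/55 = $5,163. Book value $16,063.
Year 9: $94,655 × 2/55 = $3,442. Book value $12,621.
Year 10: $94,655 × 1/55 = $1,721. Book value $10,900.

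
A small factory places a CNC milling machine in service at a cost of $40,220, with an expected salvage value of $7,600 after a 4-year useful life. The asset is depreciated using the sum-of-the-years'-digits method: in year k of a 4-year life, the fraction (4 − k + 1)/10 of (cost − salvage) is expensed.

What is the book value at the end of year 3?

$10,862

Depreciable base = $40,220 − $7,600 = $32,620.
Sum of the years' digits = 4+3+2+1 = 10.
Year 1: $32,620 × 4/10 = $13,048. Book value $27,172.
Year 2: $32,620 × 3/10 = $9,786. Book value $17,386.
Year 3: $32,620 × 2/10 = $6,524. Book value $10,862.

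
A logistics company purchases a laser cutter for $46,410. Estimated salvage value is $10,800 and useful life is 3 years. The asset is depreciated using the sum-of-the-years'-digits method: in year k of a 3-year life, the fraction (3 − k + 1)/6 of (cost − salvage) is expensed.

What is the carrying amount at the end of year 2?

$16,735

Depreciable base = $46,410 − $10,800 = $35,610.
Sum of the years' digits = 3+2+1 = 6.
Year 1: $35,610 × 3/6 = $17,805. Book value $28,605.
Year 2: $35,610 × 2/6 = $11,870. Book value $16,735.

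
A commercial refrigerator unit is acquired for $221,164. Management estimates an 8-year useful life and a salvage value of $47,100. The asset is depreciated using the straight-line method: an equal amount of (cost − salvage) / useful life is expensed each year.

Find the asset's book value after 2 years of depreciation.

Depreciable base = $221,164 − $47,100 = $174,064.
Annual expense = $174,064 / 8 = $21,758.
End of year 1: book value $199,406.
End of year 2: book value $177,648.

$177,648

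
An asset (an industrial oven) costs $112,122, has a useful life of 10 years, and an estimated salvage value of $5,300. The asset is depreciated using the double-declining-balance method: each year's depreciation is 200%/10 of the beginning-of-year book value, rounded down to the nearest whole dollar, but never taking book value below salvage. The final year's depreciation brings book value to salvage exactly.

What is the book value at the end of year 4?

$45,927

Depreciable base = $112,122 − $5,300 = $106,822.
Year 1: ⌊$112,122 × 200%/10⌋ = $22,424. Book value $89,698.
Year 2: ⌊$89,698 × 200%/10⌋ = $17,939. Book value $71,759.
Year 3: ⌊$71,759 × 200%/10⌋ = $14,351. Book value $57,408.
Year 4: ⌊$57,408 × 200%/10⌋ = $11,481. Book value $45,927.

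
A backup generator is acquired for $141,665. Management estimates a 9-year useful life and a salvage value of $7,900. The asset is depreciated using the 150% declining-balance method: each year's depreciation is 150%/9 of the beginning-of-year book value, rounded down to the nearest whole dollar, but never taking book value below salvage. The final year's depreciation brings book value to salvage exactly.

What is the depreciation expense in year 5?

$11,386

Depreciable base = $141,665 − $7,900 = $133,765.
Year 1: ⌊$141,665 × 150%/9⌋ = $23,610. Book value $118,055.
Year 2: ⌊$118,055 × 150%/9⌋ = $19,675. Book value $98,380.
Year 3: ⌊$98,380 × 150%/9⌋ = $16,396. Book value $81,984.
Year 4: ⌊$81,984 × 150%/9⌋ = $13,664. Book value $68,320.
Year 5: ⌊$68,320 × 150%/9⌋ = $11,386. Book value $56,934.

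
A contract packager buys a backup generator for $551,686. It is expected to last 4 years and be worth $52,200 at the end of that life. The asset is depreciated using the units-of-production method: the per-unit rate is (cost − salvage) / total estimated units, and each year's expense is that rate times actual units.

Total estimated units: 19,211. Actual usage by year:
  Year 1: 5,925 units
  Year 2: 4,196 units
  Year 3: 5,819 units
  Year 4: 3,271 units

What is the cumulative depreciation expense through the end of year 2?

$263,146

Depreciable base = $551,686 − $52,200 = $499,486.
Rate = $499,486 / 19,211 units = $26 per unit.
Year 1: 5,925 × $26 = $154,050. Book value $397,636.
Year 2: 4,196 × $26 = $109,096. Book value $288,540.
Accumulated through year 2 = $551,686 − $288,540 = $263,146.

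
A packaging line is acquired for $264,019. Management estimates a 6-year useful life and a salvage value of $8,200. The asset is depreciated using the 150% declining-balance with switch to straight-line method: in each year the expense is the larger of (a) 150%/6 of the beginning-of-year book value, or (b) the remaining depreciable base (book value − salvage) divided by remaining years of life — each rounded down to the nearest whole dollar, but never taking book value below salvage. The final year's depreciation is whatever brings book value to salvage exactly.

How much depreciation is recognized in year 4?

Depreciable base = $264,019 − $8,200 = $255,819.
Year 1: DB = ⌊$264,019 × 150%/6⌋ = $66,004; SL = ⌊$255,819/6⌋ = $42,636 → take DB $66,004. Book value $198,015.
Year 2: DB = ⌊$198,015 × 150%/6⌋ = $49,503; SL = ⌊$189,815/5⌋ = $37,963 → take DB $49,503. Book value $148,512.
Year 3: DB = ⌊$148,512 × 150%/6⌋ = $37,128; SL = ⌊$140,312/4⌋ = $35,078 → take DB $37,128. Book value $111,384.
Year 4: DB = ⌊$111,384 × 150%/6⌋ = $27,846; SL = ⌊$103,184/3⌋ = $34,394 → take SL $34,394. Book value $76,990.

$34,394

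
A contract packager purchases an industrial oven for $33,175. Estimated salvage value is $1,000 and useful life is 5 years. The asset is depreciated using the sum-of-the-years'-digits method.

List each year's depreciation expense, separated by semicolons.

Depreciable base = $33,175 − $1,000 = $32,175.
Sum of the years' digits = 5+4+3+2+1 = 15.
Year 1: $32,175 × 5/15 = $10,725. Book value $22,450.
Year 2: $32,175 × 4/15 = $8,580. Book value $13,870.
Year 3: $32,175 × 3/15 = $6,435. Book value $7,435.
Year 4: $32,175 × 2/15 = $4,290. Book value $3,145.
Year 5: $32,175 × 1/15 = $2,145. Book value $1,000.

$10,725; $8,580; $6,435; $4,290; $2,145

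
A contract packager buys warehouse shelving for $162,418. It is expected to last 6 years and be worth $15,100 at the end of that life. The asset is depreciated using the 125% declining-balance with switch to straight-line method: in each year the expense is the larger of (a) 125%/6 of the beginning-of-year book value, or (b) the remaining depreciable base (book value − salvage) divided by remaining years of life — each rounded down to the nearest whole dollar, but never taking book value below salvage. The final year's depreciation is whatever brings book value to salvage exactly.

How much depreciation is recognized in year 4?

$21,673

Depreciable base = $162,418 − $15,100 = $147,318.
Year 1: DB = ⌊$162,418 × 125%/6⌋ = $33,837; SL = ⌊$147,318/6⌋ = $24,553 → take DB $33,837. Book value $128,581.
Year 2: DB = ⌊$128,581 × 125%/6⌋ = $26,787; SL = ⌊$113,481/5⌋ = $22,696 → take DB $26,787. Book value $101,794.
Year 3: DB = ⌊$101,794 × 125%/6⌋ = $21,207; SL = ⌊$86,694/4⌋ = $21,673 → take SL $21,673. Book value $80,121.
Year 4: DB = ⌊$80,121 × 125%/6⌋ = $16,691; SL = ⌊$65,021/3⌋ = $21,673 → take SL $21,673. Book value $58,448.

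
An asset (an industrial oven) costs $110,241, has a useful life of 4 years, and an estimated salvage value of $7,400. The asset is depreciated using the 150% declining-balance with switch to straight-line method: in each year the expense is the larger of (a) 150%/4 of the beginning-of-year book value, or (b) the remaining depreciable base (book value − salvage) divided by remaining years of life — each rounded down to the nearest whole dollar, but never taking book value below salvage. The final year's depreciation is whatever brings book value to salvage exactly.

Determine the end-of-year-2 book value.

Depreciable base = $110,241 − $7,400 = $102,841.
Year 1: DB = ⌊$110,241 × 150%/4⌋ = $41,340; SL = ⌊$102,841/4⌋ = $25,710 → take DB $41,340. Book value $68,901.
Year 2: DB = ⌊$68,901 × 150%/4⌋ = $25,837; SL = ⌊$61,501/3⌋ = $20,500 → take DB $25,837. Book value $43,064.

$43,064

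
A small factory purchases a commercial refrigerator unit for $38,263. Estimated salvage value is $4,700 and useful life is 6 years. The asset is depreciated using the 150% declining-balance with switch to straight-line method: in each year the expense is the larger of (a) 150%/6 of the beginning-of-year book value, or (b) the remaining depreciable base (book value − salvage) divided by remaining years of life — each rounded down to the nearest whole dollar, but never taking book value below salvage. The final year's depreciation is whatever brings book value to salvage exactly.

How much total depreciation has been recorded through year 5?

$29,859

Depreciable base = $38,263 − $4,700 = $33,563.
Year 1: DB = ⌊$38,263 × 150%/6⌋ = $9,565; SL = ⌊$33,563/6⌋ = $5,593 → take DB $9,565. Book value $28,698.
Year 2: DB = ⌊$28,698 × 150%/6⌋ = $7,174; SL = ⌊$23,998/5⌋ = $4,799 → take DB $7,174. Book value $21,524.
Year 3: DB = ⌊$21,524 × 150%/6⌋ = $5,381; SL = ⌊$16,824/4⌋ = $4,206 → take DB $5,381. Book value $16,143.
Year 4: DB = ⌊$16,143 × 150%/6⌋ = $4,035; SL = ⌊$11,443/3⌋ = $3,814 → take DB $4,035. Book value $12,108.
Year 5: DB = ⌊$12,108 × 150%/6⌋ = $3,027; SL = ⌊$7,408/2⌋ = $3,704 → take SL $3,704. Book value $8,404.
Accumulated through year 5 = $38,263 − $8,404 = $29,859.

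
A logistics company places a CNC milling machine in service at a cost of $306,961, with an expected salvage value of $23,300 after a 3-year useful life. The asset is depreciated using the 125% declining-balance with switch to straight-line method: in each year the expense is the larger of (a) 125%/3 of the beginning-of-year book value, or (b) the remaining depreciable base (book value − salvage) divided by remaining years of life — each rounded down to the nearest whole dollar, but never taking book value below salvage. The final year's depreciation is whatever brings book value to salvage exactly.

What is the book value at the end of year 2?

Depreciable base = $306,961 − $23,300 = $283,661.
Year 1: DB = ⌊$306,961 × 125%/3⌋ = $127,900; SL = ⌊$283,661/3⌋ = $94,553 → take DB $127,900. Book value $179,061.
Year 2: DB = ⌊$179,061 × 125%/3⌋ = $74,608; SL = ⌊$155,761/2⌋ = $77,880 → take SL $77,880. Book value $101,181.

$101,181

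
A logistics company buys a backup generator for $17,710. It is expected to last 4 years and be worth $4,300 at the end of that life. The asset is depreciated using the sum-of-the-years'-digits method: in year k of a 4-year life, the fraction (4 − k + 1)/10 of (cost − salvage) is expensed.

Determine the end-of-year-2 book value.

$8,323

Depreciable base = $17,710 − $4,300 = $13,410.
Sum of the years' digits = 4+3+2+1 = 10.
Year 1: $13,410 × 4/10 = $5,364. Book value $12,346.
Year 2: $13,410 × 3/10 = $4,023. Book value $8,323.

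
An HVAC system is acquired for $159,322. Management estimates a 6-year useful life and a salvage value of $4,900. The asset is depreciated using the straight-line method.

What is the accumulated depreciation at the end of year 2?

Depreciable base = $159,322 − $4,900 = $154,422.
Annual expense = $154,422 / 6 = $25,737.
End of year 1: book value $133,585.
End of year 2: book value $107,848.
Accumulated through year 2 = $159,322 − $107,848 = $51,474.

$51,474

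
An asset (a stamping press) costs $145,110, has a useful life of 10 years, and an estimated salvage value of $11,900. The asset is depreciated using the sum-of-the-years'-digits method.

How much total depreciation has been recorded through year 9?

Depreciable base = $145,110 − $11,900 = $133,210.
Sum of the years' digits = 10+9+8+7+6+5+4+3+2+1 = 55.
Year 1: $133,210 × 10/55 = $24,220. Book value $120,890.
Year 2: $133,210 × 9/55 = $21,798. Book value $99,092.
Year 3: $133,210 × 8/55 = $19,376. Book value $79,716.
Year 4: $133,210 × 7/55 = $16,954. Book value $62,762.
Year 5: $133,210 × 6/55 = $14,532. Book value $48,230.
Year 6: $133,210 × 5/55 = $12,110. Book value $36,120.
Year 7: $133,210 × 4/55 = $9,688. Book value $26,432.
Year 8: $133,210 × 3/55 = $7,266. Book value $19,166.
Year 9: $133,210 × 2/55 = $4,844. Book value $14,322.
Accumulated through year 9 = $145,110 − $14,322 = $130,788.

$130,788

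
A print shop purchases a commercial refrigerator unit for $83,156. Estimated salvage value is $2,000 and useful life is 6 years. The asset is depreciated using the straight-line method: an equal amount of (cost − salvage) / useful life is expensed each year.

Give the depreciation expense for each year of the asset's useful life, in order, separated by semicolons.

Depreciable base = $83,156 − $2,000 = $81,156.
Annual expense = $81,156 / 6 = $13,526.
End of year 1: book value $69,630.
End of year 2: book value $56,104.
End of year 3: book value $42,578.
End of year 4: book value $29,052.
End of year 5: book value $15,526.
End of year 6: book value $2,000.

$13,526; $13,526; $13,526; $13,526; $13,526; $13,526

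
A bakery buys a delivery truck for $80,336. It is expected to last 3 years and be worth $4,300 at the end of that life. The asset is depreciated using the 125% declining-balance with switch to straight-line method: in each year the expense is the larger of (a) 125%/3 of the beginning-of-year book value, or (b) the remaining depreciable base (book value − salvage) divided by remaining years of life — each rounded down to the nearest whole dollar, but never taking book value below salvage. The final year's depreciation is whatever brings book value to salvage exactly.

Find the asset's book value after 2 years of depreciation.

Depreciable base = $80,336 − $4,300 = $76,036.
Year 1: DB = ⌊$80,336 × 125%/3⌋ = $33,473; SL = ⌊$76,036/3⌋ = $25,345 → take DB $33,473. Book value $46,863.
Year 2: DB = ⌊$46,863 × 125%/3⌋ = $19,526; SL = ⌊$42,563/2⌋ = $21,281 → take SL $21,281. Book value $25,582.

$25,582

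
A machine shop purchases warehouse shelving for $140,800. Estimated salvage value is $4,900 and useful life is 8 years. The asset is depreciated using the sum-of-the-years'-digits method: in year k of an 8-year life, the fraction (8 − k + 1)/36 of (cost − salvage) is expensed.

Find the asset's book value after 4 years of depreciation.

Depreciable base = $140,800 − $4,900 = $135,900.
Sum of the years' digits = 8+7+6+5+4+3+2+1 = 36.
Year 1: $135,900 × 8/36 = $30,200. Book value $110,600.
Year 2: $135,900 × 7/36 = $26,425. Book value $84,175.
Year 3: $135,900 × 6/36 = $22,650. Book value $61,525.
Year 4: $135,900 × 5/36 = $18,875. Book value $42,650.

$42,650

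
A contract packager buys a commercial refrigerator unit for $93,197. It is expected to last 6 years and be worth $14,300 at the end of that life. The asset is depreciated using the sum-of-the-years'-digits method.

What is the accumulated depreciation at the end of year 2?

Depreciable base = $93,197 − $14,300 = $78,897.
Sum of the years' digits = 6+5+4+3+2+1 = 21.
Year 1: $78,897 × 6/21 = $22,542. Book value $70,655.
Year 2: $78,897 × 5/21 = $18,785. Book value $51,870.
Accumulated through year 2 = $93,197 − $51,870 = $41,327.

$41,327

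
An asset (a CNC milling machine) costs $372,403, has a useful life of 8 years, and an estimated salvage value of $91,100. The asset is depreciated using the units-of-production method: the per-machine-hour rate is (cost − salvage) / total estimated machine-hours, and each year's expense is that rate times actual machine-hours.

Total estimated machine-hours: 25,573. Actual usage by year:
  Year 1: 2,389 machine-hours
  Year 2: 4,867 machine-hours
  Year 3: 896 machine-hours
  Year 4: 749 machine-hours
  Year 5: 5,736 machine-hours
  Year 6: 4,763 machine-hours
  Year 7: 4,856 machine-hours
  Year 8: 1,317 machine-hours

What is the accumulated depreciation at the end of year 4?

Depreciable base = $372,403 − $91,100 = $281,303.
Rate = $281,303 / 25,573 machine-hours = $11 per machine-hour.
Year 1: 2,389 × $11 = $26,279. Book value $346,124.
Year 2: 4,867 × $11 = $53,537. Book value $292,587.
Year 3: 896 × $11 = $9,856. Book value $282,731.
Year 4: 749 × $11 = $8,239. Book value $274,492.
Accumulated through year 4 = $372,403 − $274,492 = $97,911.

$97,911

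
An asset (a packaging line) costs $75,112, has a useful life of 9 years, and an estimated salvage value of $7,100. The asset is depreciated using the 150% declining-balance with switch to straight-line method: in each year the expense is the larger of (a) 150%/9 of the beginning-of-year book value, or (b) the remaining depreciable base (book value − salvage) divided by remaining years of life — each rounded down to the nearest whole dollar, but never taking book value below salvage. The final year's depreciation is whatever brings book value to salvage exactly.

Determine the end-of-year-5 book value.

Depreciable base = $75,112 − $7,100 = $68,012.
Year 1: DB = ⌊$75,112 × 150%/9⌋ = $12,518; SL = ⌊$68,012/9⌋ = $7,556 → take DB $12,518. Book value $62,594.
Year 2: DB = ⌊$62,594 × 150%/9⌋ = $10,432; SL = ⌊$55,494/8⌋ = $6,936 → take DB $10,432. Book value $52,162.
Year 3: DB = ⌊$52,162 × 150%/9⌋ = $8,693; SL = ⌊$45,062/7⌋ = $6,437 → take DB $8,693. Book value $43,469.
Year 4: DB = ⌊$43,469 × 150%/9⌋ = $7,244; SL = ⌊$36,369/6⌋ = $6,061 → take DB $7,244. Book value $36,225.
Year 5: DB = ⌊$36,225 × 150%/9⌋ = $6,037; SL = ⌊$29,125/5⌋ = $5,825 → take DB $6,037. Book value $30,188.

$30,188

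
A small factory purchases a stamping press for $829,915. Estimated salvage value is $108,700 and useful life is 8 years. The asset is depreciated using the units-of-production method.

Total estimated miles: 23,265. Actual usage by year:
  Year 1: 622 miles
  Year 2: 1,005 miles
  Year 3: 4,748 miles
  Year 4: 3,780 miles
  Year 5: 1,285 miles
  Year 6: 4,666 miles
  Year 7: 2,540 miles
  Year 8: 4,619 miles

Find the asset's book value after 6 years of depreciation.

$330,629

Depreciable base = $829,915 − $108,700 = $721,215.
Rate = $721,215 / 23,265 miles = $31 per mile.
Year 1: 622 × $31 = $19,282. Book value $810,633.
Year 2: 1,005 × $31 = $31,155. Book value $779,478.
Year 3: 4,748 × $31 = $147,188. Book value $632,290.
Year 4: 3,780 × $31 = $117,180. Book value $515,110.
Year 5: 1,285 × $31 = $39,835. Book value $475,275.
Year 6: 4,666 × $31 = $144,646. Book value $330,629.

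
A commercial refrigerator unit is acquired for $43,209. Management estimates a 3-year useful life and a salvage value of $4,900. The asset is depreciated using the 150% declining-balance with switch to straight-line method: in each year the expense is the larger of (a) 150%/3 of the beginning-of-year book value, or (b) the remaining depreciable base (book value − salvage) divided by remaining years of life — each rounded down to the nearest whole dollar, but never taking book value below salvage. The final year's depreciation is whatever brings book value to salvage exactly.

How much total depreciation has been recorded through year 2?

$32,406

Depreciable base = $43,209 − $4,900 = $38,309.
Year 1: DB = ⌊$43,209 × 150%/3⌋ = $21,604; SL = ⌊$38,309/3⌋ = $12,769 → take DB $21,604. Book value $21,605.
Year 2: DB = ⌊$21,605 × 150%/3⌋ = $10,802; SL = ⌊$16,705/2⌋ = $8,352 → take DB $10,802. Book value $10,803.
Accumulated through year 2 = $43,209 − $10,803 = $32,406.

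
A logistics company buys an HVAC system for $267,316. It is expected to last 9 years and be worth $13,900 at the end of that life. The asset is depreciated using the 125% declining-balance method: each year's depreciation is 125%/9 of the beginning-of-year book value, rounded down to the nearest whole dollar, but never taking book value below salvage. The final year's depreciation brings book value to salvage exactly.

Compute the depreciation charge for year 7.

$15,137

Depreciable base = $267,316 − $13,900 = $253,416.
Year 1: ⌊$267,316 × 125%/9⌋ = $37,127. Book value $230,189.
Year 2: ⌊$230,189 × 125%/9⌋ = $31,970. Book value $198,219.
Year 3: ⌊$198,219 × 125%/9⌋ = $27,530. Book value $170,689.
Year 4: ⌊$170,689 × 125%/9⌋ = $23,706. Book value $146,983.
Year 5: ⌊$146,983 × 125%/9⌋ = $20,414. Book value $126,569.
Year 6: ⌊$126,569 × 125%/9⌋ = $17,579. Book value $108,990.
Year 7: ⌊$108,990 × 125%/9⌋ = $15,137. Book value $93,853.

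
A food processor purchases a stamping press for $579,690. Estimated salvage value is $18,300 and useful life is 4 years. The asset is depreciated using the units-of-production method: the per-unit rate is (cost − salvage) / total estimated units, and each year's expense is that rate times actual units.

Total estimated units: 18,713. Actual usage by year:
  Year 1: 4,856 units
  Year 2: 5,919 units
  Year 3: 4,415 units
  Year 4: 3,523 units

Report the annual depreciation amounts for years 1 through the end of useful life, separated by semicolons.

Depreciable base = $579,690 − $18,300 = $561,390.
Rate = $561,390 / 18,713 units = $30 per unit.
Year 1: 4,856 × $30 = $145,680. Book value $434,010.
Year 2: 5,919 × $30 = $177,570. Book value $256,440.
Year 3: 4,415 × $30 = $132,450. Book value $123,990.
Year 4: 3,523 × $30 = $105,690. Book value $18,300.

$145,680; $177,570; $132,450; $105,690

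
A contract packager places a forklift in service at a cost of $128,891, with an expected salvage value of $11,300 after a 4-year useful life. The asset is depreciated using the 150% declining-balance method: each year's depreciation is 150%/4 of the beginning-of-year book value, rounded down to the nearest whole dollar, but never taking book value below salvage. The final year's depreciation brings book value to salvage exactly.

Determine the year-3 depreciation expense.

$18,880

Depreciable base = $128,891 − $11,300 = $117,591.
Year 1: ⌊$128,891 × 150%/4⌋ = $48,334. Book value $80,557.
Year 2: ⌊$80,557 × 150%/4⌋ = $30,208. Book value $50,349.
Year 3: ⌊$50,349 × 150%/4⌋ = $18,880. Book value $31,469.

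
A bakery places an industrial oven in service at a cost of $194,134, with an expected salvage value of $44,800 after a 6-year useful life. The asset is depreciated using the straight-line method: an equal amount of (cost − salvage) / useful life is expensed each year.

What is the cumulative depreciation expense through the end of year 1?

Depreciable base = $194,134 − $44,800 = $149,334.
Annual expense = $149,334 / 6 = $24,889.
End of year 1: book value $169,245.
Accumulated through year 1 = $194,134 − $169,245 = $24,889.

$24,889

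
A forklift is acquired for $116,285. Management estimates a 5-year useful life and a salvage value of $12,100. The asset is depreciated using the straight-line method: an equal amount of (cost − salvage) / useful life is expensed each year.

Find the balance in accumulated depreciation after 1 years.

Depreciable base = $116,285 − $12,100 = $104,185.
Annual expense = $104,185 / 5 = $20,837.
End of year 1: book value $95,448.
Accumulated through year 1 = $116,285 − $95,448 = $20,837.

$20,837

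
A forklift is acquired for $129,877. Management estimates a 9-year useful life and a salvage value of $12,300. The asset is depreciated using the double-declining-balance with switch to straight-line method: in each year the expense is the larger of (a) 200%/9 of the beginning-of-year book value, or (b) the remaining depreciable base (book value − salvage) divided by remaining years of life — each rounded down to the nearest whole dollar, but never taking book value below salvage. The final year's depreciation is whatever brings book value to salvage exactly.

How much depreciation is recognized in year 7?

Depreciable base = $129,877 − $12,300 = $117,577.
Year 1: DB = ⌊$129,877 × 200%/9⌋ = $28,861; SL = ⌊$117,577/9⌋ = $13,064 → take DB $28,861. Book value $101,016.
Year 2: DB = ⌊$101,016 × 200%/9⌋ = $22,448; SL = ⌊$88,716/8⌋ = $11,089 → take DB $22,448. Book value $78,568.
Year 3: DB = ⌊$78,568 × 200%/9⌋ = $17,459; SL = ⌊$66,268/7⌋ = $9,466 → take DB $17,459. Book value $61,109.
Year 4: DB = ⌊$61,109 × 200%/9⌋ = $13,579; SL = ⌊$48,809/6⌋ = $8,134 → take DB $13,579. Book value $47,530.
Year 5: DB = ⌊$47,530 × 200%/9⌋ = $10,562; SL = ⌊$35,230/5⌋ = $7,046 → take DB $10,562. Book value $36,968.
Year 6: DB = ⌊$36,968 × 200%/9⌋ = $8,215; SL = ⌊$24,668/4⌋ = $6,167 → take DB $8,215. Book value $28,753.
Year 7: DB = ⌊$28,753 × 200%/9⌋ = $6,389; SL = ⌊$16,453/3⌋ = $5,484 → take DB $6,389. Book value $22,364.

$6,389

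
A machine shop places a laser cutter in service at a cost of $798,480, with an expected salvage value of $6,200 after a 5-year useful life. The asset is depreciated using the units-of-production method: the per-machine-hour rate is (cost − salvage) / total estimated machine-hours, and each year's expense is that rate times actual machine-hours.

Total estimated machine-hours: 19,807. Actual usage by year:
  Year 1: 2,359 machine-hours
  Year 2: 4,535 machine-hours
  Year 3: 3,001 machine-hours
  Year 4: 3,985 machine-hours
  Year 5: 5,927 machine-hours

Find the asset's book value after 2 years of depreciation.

Depreciable base = $798,480 − $6,200 = $792,280.
Rate = $792,280 / 19,807 machine-hours = $40 per machine-hour.
Year 1: 2,359 × $40 = $94,360. Book value $704,120.
Year 2: 4,535 × $40 = $181,400. Book value $522,720.

$522,720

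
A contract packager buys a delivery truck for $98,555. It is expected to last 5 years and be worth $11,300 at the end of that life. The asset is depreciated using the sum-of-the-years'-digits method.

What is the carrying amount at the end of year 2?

Depreciable base = $98,555 − $11,300 = $87,255.
Sum of the years' digits = 5+4+3+2+1 = 15.
Year 1: $87,255 × 5/15 = $29,085. Book value $69,470.
Year 2: $87,255 × 4/15 = $23,268. Book value $46,202.

$46,202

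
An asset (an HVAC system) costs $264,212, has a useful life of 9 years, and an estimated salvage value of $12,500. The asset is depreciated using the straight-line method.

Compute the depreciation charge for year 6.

Depreciable base = $264,212 − $12,500 = $251,712.
Annual expense = $251,712 / 9 = $27,968.

$27,968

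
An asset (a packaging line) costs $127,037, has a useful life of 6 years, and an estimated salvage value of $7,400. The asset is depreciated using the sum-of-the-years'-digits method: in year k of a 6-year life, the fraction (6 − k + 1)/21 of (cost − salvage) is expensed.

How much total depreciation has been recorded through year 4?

Depreciable base = $127,037 − $7,400 = $119,637.
Sum of the years' digits = 6+5+4+3+2+1 = 21.
Year 1: $119,637 × 6/21 = $34,182. Book value $92,855.
Year 2: $119,637 × 5/21 = $28,485. Book value $64,370.
Year 3: $119,637 × 4/21 = $22,788. Book value $41,582.
Year 4: $119,637 × 3/21 = $17,091. Book value $24,491.
Accumulated through year 4 = $127,037 − $24,491 = $102,546.

$102,546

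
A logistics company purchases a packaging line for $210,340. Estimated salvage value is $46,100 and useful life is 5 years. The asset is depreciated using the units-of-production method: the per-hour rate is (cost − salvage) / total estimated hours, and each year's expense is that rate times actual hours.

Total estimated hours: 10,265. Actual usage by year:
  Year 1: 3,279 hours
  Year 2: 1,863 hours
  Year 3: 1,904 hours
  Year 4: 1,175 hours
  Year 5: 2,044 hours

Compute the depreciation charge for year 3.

Depreciable base = $210,340 − $46,100 = $164,240.
Rate = $164,240 / 10,265 hours = $16 per hour.
Year 1: 3,279 × $16 = $52,464. Book value $157,876.
Year 2: 1,863 × $16 = $29,808. Book value $128,068.
Year 3: 1,904 × $16 = $30,464. Book value $97,604.

$30,464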